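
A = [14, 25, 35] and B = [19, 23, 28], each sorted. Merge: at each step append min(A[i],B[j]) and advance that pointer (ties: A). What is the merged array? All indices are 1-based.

[14, 19, 23, 25, 28, 35]

[i=1,j=1] A[i]=14<=B[j]=19 take 14 → i++
[i=2,j=1] A[i]=25>B[j]=19 take 19 → j++
[i=2,j=2] A[i]=25>B[j]=23 take 23 → j++
[i=2,j=3] A[i]=25<=B[j]=28 take 25 → i++
[i=3,j=3] A[i]=35>B[j]=28 take 28 → j++
[i=3,j=4] B done, take A[i]=35 → i++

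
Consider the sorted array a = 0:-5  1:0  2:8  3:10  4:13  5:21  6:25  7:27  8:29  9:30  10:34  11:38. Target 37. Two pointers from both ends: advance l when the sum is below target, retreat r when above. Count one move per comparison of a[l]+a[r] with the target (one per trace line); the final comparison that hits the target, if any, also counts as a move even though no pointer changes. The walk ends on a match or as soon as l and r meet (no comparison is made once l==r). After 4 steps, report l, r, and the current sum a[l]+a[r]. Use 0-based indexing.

l=2, r=9, sum=38

[0,11] -5+38=33 <37 → l++
[1,11] 0+38=38 >37 → r--
[1,10] 0+34=34 <37 → l++
[2,10] 8+34=42 >37 → r--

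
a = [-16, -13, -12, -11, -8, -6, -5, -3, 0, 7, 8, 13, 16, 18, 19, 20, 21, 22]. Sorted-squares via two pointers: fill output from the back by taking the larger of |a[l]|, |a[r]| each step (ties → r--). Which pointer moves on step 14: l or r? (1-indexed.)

[1,18] |-16|<=|22| out[18]=484 → r--
[1,17] |-16|<=|21| out[17]=441 → r--
[1,16] |-16|<=|20| out[16]=400 → r--
[1,15] |-16|<=|19| out[15]=361 → r--
[1,14] |-16|<=|18| out[14]=324 → r--
[1,13] |-16|<=|16| out[13]=256 → r--
[1,12] |-16|>|13| out[12]=256 → l++
[2,12] |-13|<=|13| out[11]=169 → r--
[2,11] |-13|>|8| out[10]=169 → l++
[3,11] |-12|>|8| out[9]=144 → l++
[4,11] |-11|>|8| out[8]=121 → l++
[5,11] |-8|<=|8| out[7]=64 → r--
[5,10] |-8|>|7| out[6]=64 → l++
[6,10] |-6|<=|7| out[5]=49 → r--

r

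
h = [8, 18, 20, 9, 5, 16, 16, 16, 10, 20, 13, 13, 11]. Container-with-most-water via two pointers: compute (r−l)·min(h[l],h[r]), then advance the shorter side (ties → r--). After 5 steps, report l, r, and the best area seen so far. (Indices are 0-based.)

l=0 r=12: min(8,11)*12=96 best=96 *, l++
l=1 r=12: min(18,11)*11=121 best=121 *, r--
l=1 r=11: min(18,13)*10=130 best=130 *, r--
l=1 r=10: min(18,13)*9=117 best=130, r--
l=1 r=9: min(18,20)*8=144 best=144 *, l++

l=2, r=9, best area=144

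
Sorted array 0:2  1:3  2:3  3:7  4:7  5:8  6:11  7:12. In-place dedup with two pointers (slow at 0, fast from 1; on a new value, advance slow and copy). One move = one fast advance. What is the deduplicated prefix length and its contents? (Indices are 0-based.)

slow=0 fast=1: a[fast]=3≠a[slow]=2 write a[1]=3, slow++,fast++
slow=1 fast=2: a[fast]=3=a[slow] dup, fast++
slow=1 fast=3: a[fast]=7≠a[slow]=3 write a[2]=7, slow++,fast++
slow=2 fast=4: a[fast]=7=a[slow] dup, fast++
slow=2 fast=5: a[fast]=8≠a[slow]=7 write a[3]=8, slow++,fast++
slow=3 fast=6: a[fast]=11≠a[slow]=8 write a[4]=11, slow++,fast++
slow=4 fast=7: a[fast]=12≠a[slow]=11 write a[5]=12, slow++,fast++

length 6; prefix = [2, 3, 7, 8, 11, 12]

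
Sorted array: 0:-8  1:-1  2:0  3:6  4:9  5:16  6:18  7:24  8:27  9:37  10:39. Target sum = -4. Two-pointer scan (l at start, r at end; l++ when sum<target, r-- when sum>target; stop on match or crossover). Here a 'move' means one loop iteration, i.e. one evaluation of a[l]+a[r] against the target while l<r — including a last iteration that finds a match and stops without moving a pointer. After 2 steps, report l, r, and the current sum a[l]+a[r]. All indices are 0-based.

l=0, r=8, sum=19

[0,10] -8+39=31 >-4 → r--
[0,9] -8+37=29 >-4 → r--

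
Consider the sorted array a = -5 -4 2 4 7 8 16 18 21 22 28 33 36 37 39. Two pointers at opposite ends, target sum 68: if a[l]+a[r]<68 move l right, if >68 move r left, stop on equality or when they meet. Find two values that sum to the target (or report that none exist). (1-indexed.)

no pair

[1,15] -5+39=34 <68 → l++
[2,15] -4+39=35 <68 → l++
[3,15] 2+39=41 <68 → l++
[4,15] 4+39=43 <68 → l++
[5,15] 7+39=46 <68 → l++
[6,15] 8+39=47 <68 → l++
[7,15] 16+39=55 <68 → l++
[8,15] 18+39=57 <68 → l++
[9,15] 21+39=60 <68 → l++
[10,15] 22+39=61 <68 → l++
[11,15] 28+39=67 <68 → l++
[12,15] 33+39=72 >68 → r--
[12,14] 33+37=70 >68 → r--
[12,13] 33+36=69 >68 → r--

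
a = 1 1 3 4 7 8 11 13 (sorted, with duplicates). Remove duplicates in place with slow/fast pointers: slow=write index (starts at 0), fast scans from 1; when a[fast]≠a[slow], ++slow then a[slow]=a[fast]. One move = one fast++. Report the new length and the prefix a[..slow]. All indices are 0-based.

length 7; prefix = [1, 3, 4, 7, 8, 11, 13]

(s=0,f=1) a[fast]=1=a[slow] dup → fast++
(s=0,f=2) a[fast]=3≠a[slow]=1 write a[1]=3 → slow++,fast++
(s=1,f=3) a[fast]=4≠a[slow]=3 write a[2]=4 → slow++,fast++
(s=2,f=4) a[fast]=7≠a[slow]=4 write a[3]=7 → slow++,fast++
(s=3,f=5) a[fast]=8≠a[slow]=7 write a[4]=8 → slow++,fast++
(s=4,f=6) a[fast]=11≠a[slow]=8 write a[5]=11 → slow++,fast++
(s=5,f=7) a[fast]=13≠a[slow]=11 write a[6]=13 → slow++,fast++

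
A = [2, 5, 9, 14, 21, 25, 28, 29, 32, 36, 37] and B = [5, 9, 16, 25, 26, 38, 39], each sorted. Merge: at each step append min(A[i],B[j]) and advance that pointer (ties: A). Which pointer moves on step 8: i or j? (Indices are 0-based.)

i=0 j=0: A[i]=2<=B[j]=5 take 2, i++
i=1 j=0: A[i]=5<=B[j]=5 take 5, i++
i=2 j=0: A[i]=9>B[j]=5 take 5, j++
i=2 j=1: A[i]=9<=B[j]=9 take 9, i++
i=3 j=1: A[i]=14>B[j]=9 take 9, j++
i=3 j=2: A[i]=14<=B[j]=16 take 14, i++
i=4 j=2: A[i]=21>B[j]=16 take 16, j++
i=4 j=3: A[i]=21<=B[j]=25 take 21, i++

i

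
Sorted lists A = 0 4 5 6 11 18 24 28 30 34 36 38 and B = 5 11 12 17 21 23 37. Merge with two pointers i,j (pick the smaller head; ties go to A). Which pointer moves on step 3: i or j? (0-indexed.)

i

i=0 j=0: A[i]=0<=B[j]=5 take 0, i++
i=1 j=0: A[i]=4<=B[j]=5 take 4, i++
i=2 j=0: A[i]=5<=B[j]=5 take 5, i++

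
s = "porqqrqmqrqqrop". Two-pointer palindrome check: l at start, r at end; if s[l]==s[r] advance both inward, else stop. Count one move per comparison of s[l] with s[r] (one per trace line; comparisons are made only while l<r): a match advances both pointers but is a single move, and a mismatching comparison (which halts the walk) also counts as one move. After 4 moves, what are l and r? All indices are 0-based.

l=4, r=10

[0,14] 'p'=='p' → l++,r--
[1,13] 'o'=='o' → l++,r--
[2,12] 'r'=='r' → l++,r--
[3,11] 'q'=='q' → l++,r--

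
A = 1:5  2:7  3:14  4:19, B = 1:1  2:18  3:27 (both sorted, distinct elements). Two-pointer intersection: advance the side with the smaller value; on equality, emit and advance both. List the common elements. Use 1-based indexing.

i=1 j=1: 5>1, j++
i=1 j=2: 5<18, i++
i=2 j=2: 7<18, i++
i=3 j=2: 14<18, i++
i=4 j=2: 19>18, j++
i=4 j=3: 19<27, i++

intersection = []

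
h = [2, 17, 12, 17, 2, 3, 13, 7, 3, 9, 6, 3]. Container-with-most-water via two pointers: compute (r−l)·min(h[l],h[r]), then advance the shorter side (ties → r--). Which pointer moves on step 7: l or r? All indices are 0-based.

l=0 r=11: min(2,3)*11=22 best=22 *, l++
l=1 r=11: min(17,3)*10=30 best=30 *, r--
l=1 r=10: min(17,6)*9=54 best=54 *, r--
l=1 r=9: min(17,9)*8=72 best=72 *, r--
l=1 r=8: min(17,3)*7=21 best=72, r--
l=1 r=7: min(17,7)*6=42 best=72, r--
l=1 r=6: min(17,13)*5=65 best=72, r--

r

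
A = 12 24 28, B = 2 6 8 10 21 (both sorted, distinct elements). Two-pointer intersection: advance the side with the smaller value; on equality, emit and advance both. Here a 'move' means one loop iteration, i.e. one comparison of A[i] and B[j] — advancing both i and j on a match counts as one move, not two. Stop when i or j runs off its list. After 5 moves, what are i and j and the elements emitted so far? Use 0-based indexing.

[i=0,j=0] 12>2 → j++
[i=0,j=1] 12>6 → j++
[i=0,j=2] 12>8 → j++
[i=0,j=3] 12>10 → j++
[i=0,j=4] 12<21 → i++

i=1, j=4, emitted=[]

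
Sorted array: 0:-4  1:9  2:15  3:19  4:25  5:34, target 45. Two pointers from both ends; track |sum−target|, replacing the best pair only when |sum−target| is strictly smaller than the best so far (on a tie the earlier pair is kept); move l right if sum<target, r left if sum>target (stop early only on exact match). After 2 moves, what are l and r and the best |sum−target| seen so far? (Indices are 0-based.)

l=0 r=5: -4+34=30 d=15 *, l++
l=1 r=5: 9+34=43 d=2 *, l++

l=2, r=5, best |Δ|=2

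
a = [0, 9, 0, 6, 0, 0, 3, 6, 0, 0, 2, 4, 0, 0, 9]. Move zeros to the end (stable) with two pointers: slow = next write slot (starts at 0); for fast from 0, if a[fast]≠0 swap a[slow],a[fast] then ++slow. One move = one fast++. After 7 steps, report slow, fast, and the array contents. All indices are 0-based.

slow=3, fast=7, a=[9, 6, 3, 0, 0, 0, 0, 6, 0, 0, 2, 4, 0, 0, 9]

slow=0 fast=0: a[fast]=0, fast++
slow=0 fast=1: a[fast]=9≠0 swap→a[0]=9, slow++,fast++
slow=1 fast=2: a[fast]=0, fast++
slow=1 fast=3: a[fast]=6≠0 swap→a[1]=6, slow++,fast++
slow=2 fast=4: a[fast]=0, fast++
slow=2 fast=5: a[fast]=0, fast++
slow=2 fast=6: a[fast]=3≠0 swap→a[2]=3, slow++,fast++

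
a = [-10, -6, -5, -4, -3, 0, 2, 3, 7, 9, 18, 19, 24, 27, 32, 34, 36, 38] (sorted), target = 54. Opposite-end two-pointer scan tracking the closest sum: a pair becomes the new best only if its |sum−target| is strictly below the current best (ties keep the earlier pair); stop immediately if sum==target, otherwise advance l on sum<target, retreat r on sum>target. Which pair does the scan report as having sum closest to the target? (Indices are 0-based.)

l=0 r=17: -10+38=28 d=26 *, l++
l=1 r=17: -6+38=32 d=22 *, l++
l=2 r=17: -5+38=33 d=21 *, l++
l=3 r=17: -4+38=34 d=20 *, l++
l=4 r=17: -3+38=35 d=19 *, l++
l=5 r=17: 0+38=38 d=16 *, l++
l=6 r=17: 2+38=40 d=14 *, l++
l=7 r=17: 3+38=41 d=13 *, l++
l=8 r=17: 7+38=45 d=9 *, l++
l=9 r=17: 9+38=47 d=7 *, l++
l=10 r=17: 18+38=56 d=2 *, r--
l=10 r=16: 18+36=54 d=0 *, stop

pair (18, 36) with sum 54 (|Δ|=0)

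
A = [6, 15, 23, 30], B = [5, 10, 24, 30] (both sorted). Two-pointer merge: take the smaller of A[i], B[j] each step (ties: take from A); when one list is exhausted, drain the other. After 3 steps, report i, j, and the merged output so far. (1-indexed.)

i=2, j=3, merged so far=[5, 6, 10]

[i=1,j=1] A[i]=6>B[j]=5 take 5 → j++
[i=1,j=2] A[i]=6<=B[j]=10 take 6 → i++
[i=2,j=2] A[i]=15>B[j]=10 take 10 → j++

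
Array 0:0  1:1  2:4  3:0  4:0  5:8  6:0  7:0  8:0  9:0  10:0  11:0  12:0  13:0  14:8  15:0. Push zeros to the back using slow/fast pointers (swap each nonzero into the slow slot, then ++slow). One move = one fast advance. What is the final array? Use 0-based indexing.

[1, 4, 8, 8, 0, 0, 0, 0, 0, 0, 0, 0, 0, 0, 0, 0]

slow=0 fast=0: a[fast]=0, fast++
slow=0 fast=1: a[fast]=1≠0 swap→a[0]=1, slow++,fast++
slow=1 fast=2: a[fast]=4≠0 swap→a[1]=4, slow++,fast++
slow=2 fast=3: a[fast]=0, fast++
slow=2 fast=4: a[fast]=0, fast++
slow=2 fast=5: a[fast]=8≠0 swap→a[2]=8, slow++,fast++
slow=3 fast=6: a[fast]=0, fast++
slow=3 fast=7: a[fast]=0, fast++
slow=3 fast=8: a[fast]=0, fast++
slow=3 fast=9: a[fast]=0, fast++
slow=3 fast=10: a[fast]=0, fast++
slow=3 fast=11: a[fast]=0, fast++
slow=3 fast=12: a[fast]=0, fast++
slow=3 fast=13: a[fast]=0, fast++
slow=3 fast=14: a[fast]=8≠0 swap→a[3]=8, slow++,fast++
slow=4 fast=15: a[fast]=0, fast++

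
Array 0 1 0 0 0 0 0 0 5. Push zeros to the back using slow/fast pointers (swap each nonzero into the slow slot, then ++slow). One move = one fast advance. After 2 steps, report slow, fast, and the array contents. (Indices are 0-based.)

slow=0 fast=0: a[fast]=0, fast++
slow=0 fast=1: a[fast]=1≠0 swap→a[0]=1, slow++,fast++

slow=1, fast=2, a=[1, 0, 0, 0, 0, 0, 0, 0, 5]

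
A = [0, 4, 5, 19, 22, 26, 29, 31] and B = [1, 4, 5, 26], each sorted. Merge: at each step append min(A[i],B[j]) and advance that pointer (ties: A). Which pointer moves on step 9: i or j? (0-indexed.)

i=0 j=0: A[i]=0<=B[j]=1 take 0, i++
i=1 j=0: A[i]=4>B[j]=1 take 1, j++
i=1 j=1: A[i]=4<=B[j]=4 take 4, i++
i=2 j=1: A[i]=5>B[j]=4 take 4, j++
i=2 j=2: A[i]=5<=B[j]=5 take 5, i++
i=3 j=2: A[i]=19>B[j]=5 take 5, j++
i=3 j=3: A[i]=19<=B[j]=26 take 19, i++
i=4 j=3: A[i]=22<=B[j]=26 take 22, i++
i=5 j=3: A[i]=26<=B[j]=26 take 26, i++

i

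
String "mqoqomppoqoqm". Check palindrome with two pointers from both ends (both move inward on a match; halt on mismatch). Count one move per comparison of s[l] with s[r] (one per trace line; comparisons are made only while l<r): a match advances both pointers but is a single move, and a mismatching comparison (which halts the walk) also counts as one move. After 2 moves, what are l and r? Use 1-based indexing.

l=3, r=11

l=1 r=13: 'm'=='m', l++,r--
l=2 r=12: 'q'=='q', l++,r--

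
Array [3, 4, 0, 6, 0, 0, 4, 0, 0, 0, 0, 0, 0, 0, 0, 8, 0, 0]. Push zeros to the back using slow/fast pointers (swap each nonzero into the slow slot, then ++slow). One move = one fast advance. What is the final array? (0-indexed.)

slow=0 fast=0: a[fast]=3≠0 swap→a[0]=3, slow++,fast++
slow=1 fast=1: a[fast]=4≠0 swap→a[1]=4, slow++,fast++
slow=2 fast=2: a[fast]=0, fast++
slow=2 fast=3: a[fast]=6≠0 swap→a[2]=6, slow++,fast++
slow=3 fast=4: a[fast]=0, fast++
slow=3 fast=5: a[fast]=0, fast++
slow=3 fast=6: a[fast]=4≠0 swap→a[3]=4, slow++,fast++
slow=4 fast=7: a[fast]=0, fast++
slow=4 fast=8: a[fast]=0, fast++
slow=4 fast=9: a[fast]=0, fast++
slow=4 fast=10: a[fast]=0, fast++
slow=4 fast=11: a[fast]=0, fast++
slow=4 fast=12: a[fast]=0, fast++
slow=4 fast=13: a[fast]=0, fast++
slow=4 fast=14: a[fast]=0, fast++
slow=4 fast=15: a[fast]=8≠0 swap→a[4]=8, slow++,fast++
slow=5 fast=16: a[fast]=0, fast++
slow=5 fast=17: a[fast]=0, fast++

[3, 4, 6, 4, 8, 0, 0, 0, 0, 0, 0, 0, 0, 0, 0, 0, 0, 0]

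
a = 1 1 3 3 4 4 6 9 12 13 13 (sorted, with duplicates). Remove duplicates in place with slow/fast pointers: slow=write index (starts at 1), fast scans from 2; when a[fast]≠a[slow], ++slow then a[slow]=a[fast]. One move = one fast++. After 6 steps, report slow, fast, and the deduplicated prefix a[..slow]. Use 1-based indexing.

slow=1 fast=2: a[fast]=1=a[slow] dup, fast++
slow=1 fast=3: a[fast]=3≠a[slow]=1 write a[2]=3, slow++,fast++
slow=2 fast=4: a[fast]=3=a[slow] dup, fast++
slow=2 fast=5: a[fast]=4≠a[slow]=3 write a[3]=4, slow++,fast++
slow=3 fast=6: a[fast]=4=a[slow] dup, fast++
slow=3 fast=7: a[fast]=6≠a[slow]=4 write a[4]=6, slow++,fast++

slow=4, fast=8, prefix=[1, 3, 4, 6]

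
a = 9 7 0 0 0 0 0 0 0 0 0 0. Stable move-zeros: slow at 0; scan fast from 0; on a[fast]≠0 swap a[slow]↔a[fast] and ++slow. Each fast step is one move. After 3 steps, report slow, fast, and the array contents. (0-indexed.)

(s=0,f=0) a[fast]=9≠0 swap→a[0]=9 → slow++,fast++
(s=1,f=1) a[fast]=7≠0 swap→a[1]=7 → slow++,fast++
(s=2,f=2) a[fast]=0 → fast++

slow=2, fast=3, a=[9, 7, 0, 0, 0, 0, 0, 0, 0, 0, 0, 0]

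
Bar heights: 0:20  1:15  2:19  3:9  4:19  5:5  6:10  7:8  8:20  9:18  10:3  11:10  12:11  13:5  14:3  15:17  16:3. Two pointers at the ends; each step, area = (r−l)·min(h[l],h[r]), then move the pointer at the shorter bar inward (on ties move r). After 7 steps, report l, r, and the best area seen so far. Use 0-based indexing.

[0,16] min(20,3)*16=48 best=48 * → r--
[0,15] min(20,17)*15=255 best=255 * → r--
[0,14] min(20,3)*14=42 best=255 → r--
[0,13] min(20,5)*13=65 best=255 → r--
[0,12] min(20,11)*12=132 best=255 → r--
[0,11] min(20,10)*11=110 best=255 → r--
[0,10] min(20,3)*10=30 best=255 → r--

l=0, r=9, best area=255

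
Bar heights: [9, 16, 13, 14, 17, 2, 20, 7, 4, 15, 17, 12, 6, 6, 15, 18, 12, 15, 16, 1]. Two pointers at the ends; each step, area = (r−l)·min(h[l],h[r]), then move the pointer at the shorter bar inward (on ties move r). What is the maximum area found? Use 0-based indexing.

max area = 272

l=0 r=19: min(9,1)*19=19 best=19 *, r--
l=0 r=18: min(9,16)*18=162 best=162 *, l++
l=1 r=18: min(16,16)*17=272 best=272 *, r--
l=1 r=17: min(16,15)*16=240 best=272, r--
l=1 r=16: min(16,12)*15=180 best=272, r--
l=1 r=15: min(16,18)*14=224 best=272, l++
l=2 r=15: min(13,18)*13=169 best=272, l++
l=3 r=15: min(14,18)*12=168 best=272, l++
l=4 r=15: min(17,18)*11=187 best=272, l++
l=5 r=15: min(2,18)*10=20 best=272, l++
l=6 r=15: min(20,18)*9=162 best=272, r--
l=6 r=14: min(20,15)*8=120 best=272, r--
l=6 r=13: min(20,6)*7=42 best=272, r--
l=6 r=12: min(20,6)*6=36 best=272, r--
l=6 r=11: min(20,12)*5=60 best=272, r--
l=6 r=10: min(20,17)*4=68 best=272, r--
l=6 r=9: min(20,15)*3=45 best=272, r--
l=6 r=8: min(20,4)*2=8 best=272, r--
l=6 r=7: min(20,7)*1=7 best=272, r--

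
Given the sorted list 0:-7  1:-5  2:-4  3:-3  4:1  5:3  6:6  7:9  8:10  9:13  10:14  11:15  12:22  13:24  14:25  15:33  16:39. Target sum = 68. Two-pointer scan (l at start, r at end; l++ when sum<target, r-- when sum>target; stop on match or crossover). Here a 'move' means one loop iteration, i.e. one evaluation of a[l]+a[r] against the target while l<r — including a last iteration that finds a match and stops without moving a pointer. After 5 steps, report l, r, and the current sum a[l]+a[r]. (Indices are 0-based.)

l=5, r=16, sum=42

[0,16] -7+39=32 <68 → l++
[1,16] -5+39=34 <68 → l++
[2,16] -4+39=35 <68 → l++
[3,16] -3+39=36 <68 → l++
[4,16] 1+39=40 <68 → l++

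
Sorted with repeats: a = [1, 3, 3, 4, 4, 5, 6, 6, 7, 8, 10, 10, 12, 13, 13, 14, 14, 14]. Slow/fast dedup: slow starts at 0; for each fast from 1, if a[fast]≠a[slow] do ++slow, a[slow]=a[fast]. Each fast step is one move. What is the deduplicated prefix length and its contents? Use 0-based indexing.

length 11; prefix = [1, 3, 4, 5, 6, 7, 8, 10, 12, 13, 14]

(s=0,f=1) a[fast]=3≠a[slow]=1 write a[1]=3 → slow++,fast++
(s=1,f=2) a[fast]=3=a[slow] dup → fast++
(s=1,f=3) a[fast]=4≠a[slow]=3 write a[2]=4 → slow++,fast++
(s=2,f=4) a[fast]=4=a[slow] dup → fast++
(s=2,f=5) a[fast]=5≠a[slow]=4 write a[3]=5 → slow++,fast++
(s=3,f=6) a[fast]=6≠a[slow]=5 write a[4]=6 → slow++,fast++
(s=4,f=7) a[fast]=6=a[slow] dup → fast++
(s=4,f=8) a[fast]=7≠a[slow]=6 write a[5]=7 → slow++,fast++
(s=5,f=9) a[fast]=8≠a[slow]=7 write a[6]=8 → slow++,fast++
(s=6,f=10) a[fast]=10≠a[slow]=8 write a[7]=10 → slow++,fast++
(s=7,f=11) a[fast]=10=a[slow] dup → fast++
(s=7,f=12) a[fast]=12≠a[slow]=10 write a[8]=12 → slow++,fast++
(s=8,f=13) a[fast]=13≠a[slow]=12 write a[9]=13 → slow++,fast++
(s=9,f=14) a[fast]=13=a[slow] dup → fast++
(s=9,f=15) a[fast]=14≠a[slow]=13 write a[10]=14 → slow++,fast++
(s=10,f=16) a[fast]=14=a[slow] dup → fast++
(s=10,f=17) a[fast]=14=a[slow] dup → fast++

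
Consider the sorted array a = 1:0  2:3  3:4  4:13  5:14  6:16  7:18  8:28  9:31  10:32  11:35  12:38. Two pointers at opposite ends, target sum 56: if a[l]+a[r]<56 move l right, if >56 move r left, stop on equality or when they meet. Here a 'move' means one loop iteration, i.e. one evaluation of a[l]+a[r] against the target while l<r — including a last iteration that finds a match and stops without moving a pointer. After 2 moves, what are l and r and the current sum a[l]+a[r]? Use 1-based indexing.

l=3, r=12, sum=42

[1,12] 0+38=38 <56 → l++
[2,12] 3+38=41 <56 → l++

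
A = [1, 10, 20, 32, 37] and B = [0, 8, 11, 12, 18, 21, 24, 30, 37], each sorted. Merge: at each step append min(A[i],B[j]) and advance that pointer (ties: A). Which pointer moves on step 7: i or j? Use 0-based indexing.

j

i=0 j=0: A[i]=1>B[j]=0 take 0, j++
i=0 j=1: A[i]=1<=B[j]=8 take 1, i++
i=1 j=1: A[i]=10>B[j]=8 take 8, j++
i=1 j=2: A[i]=10<=B[j]=11 take 10, i++
i=2 j=2: A[i]=20>B[j]=11 take 11, j++
i=2 j=3: A[i]=20>B[j]=12 take 12, j++
i=2 j=4: A[i]=20>B[j]=18 take 18, j++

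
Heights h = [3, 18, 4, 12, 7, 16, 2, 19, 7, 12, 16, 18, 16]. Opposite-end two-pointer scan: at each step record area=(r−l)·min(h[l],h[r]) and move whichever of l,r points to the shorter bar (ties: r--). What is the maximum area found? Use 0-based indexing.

[0,12] min(3,16)*12=36 best=36 * → l++
[1,12] min(18,16)*11=176 best=176 * → r--
[1,11] min(18,18)*10=180 best=180 * → r--
[1,10] min(18,16)*9=144 best=180 → r--
[1,9] min(18,12)*8=96 best=180 → r--
[1,8] min(18,7)*7=49 best=180 → r--
[1,7] min(18,19)*6=108 best=180 → l++
[2,7] min(4,19)*5=20 best=180 → l++
[3,7] min(12,19)*4=48 best=180 → l++
[4,7] min(7,19)*3=21 best=180 → l++
[5,7] min(16,19)*2=32 best=180 → l++
[6,7] min(2,19)*1=2 best=180 → l++

max area = 180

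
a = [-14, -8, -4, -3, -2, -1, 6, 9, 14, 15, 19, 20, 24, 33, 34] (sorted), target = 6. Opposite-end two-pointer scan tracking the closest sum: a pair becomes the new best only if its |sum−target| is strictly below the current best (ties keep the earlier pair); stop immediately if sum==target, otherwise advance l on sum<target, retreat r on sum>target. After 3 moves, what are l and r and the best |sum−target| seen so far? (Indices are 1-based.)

l=1, r=12, best |Δ|=4

[1,15] -14+34=20 d=14 * → r--
[1,14] -14+33=19 d=13 * → r--
[1,13] -14+24=10 d=4 * → r--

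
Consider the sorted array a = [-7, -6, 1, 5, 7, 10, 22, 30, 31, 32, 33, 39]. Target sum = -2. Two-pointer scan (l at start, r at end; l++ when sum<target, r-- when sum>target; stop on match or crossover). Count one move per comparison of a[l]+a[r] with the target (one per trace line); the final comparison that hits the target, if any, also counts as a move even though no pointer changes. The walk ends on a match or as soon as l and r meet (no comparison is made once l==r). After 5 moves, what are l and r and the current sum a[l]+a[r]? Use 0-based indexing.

[0,11] -7+39=32 >-2 → r--
[0,10] -7+33=26 >-2 → r--
[0,9] -7+32=25 >-2 → r--
[0,8] -7+31=24 >-2 → r--
[0,7] -7+30=23 >-2 → r--

l=0, r=6, sum=15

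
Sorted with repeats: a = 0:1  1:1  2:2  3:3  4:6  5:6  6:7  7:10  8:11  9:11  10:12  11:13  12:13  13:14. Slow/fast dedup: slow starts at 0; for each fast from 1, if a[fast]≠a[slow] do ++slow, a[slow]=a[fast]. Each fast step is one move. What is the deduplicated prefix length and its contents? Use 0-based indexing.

length 10; prefix = [1, 2, 3, 6, 7, 10, 11, 12, 13, 14]

slow=0 fast=1: a[fast]=1=a[slow] dup, fast++
slow=0 fast=2: a[fast]=2≠a[slow]=1 write a[1]=2, slow++,fast++
slow=1 fast=3: a[fast]=3≠a[slow]=2 write a[2]=3, slow++,fast++
slow=2 fast=4: a[fast]=6≠a[slow]=3 write a[3]=6, slow++,fast++
slow=3 fast=5: a[fast]=6=a[slow] dup, fast++
slow=3 fast=6: a[fast]=7≠a[slow]=6 write a[4]=7, slow++,fast++
slow=4 fast=7: a[fast]=10≠a[slow]=7 write a[5]=10, slow++,fast++
slow=5 fast=8: a[fast]=11≠a[slow]=10 write a[6]=11, slow++,fast++
slow=6 fast=9: a[fast]=11=a[slow] dup, fast++
slow=6 fast=10: a[fast]=12≠a[slow]=11 write a[7]=12, slow++,fast++
slow=7 fast=11: a[fast]=13≠a[slow]=12 write a[8]=13, slow++,fast++
slow=8 fast=12: a[fast]=13=a[slow] dup, fast++
slow=8 fast=13: a[fast]=14≠a[slow]=13 write a[9]=14, slow++,fast++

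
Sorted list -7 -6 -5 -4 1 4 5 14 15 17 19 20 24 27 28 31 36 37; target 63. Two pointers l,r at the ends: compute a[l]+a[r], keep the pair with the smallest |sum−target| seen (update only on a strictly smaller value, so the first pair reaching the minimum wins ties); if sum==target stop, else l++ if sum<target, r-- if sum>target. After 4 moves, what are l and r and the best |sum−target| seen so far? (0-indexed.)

l=0 r=17: -7+37=30 d=33 *, l++
l=1 r=17: -6+37=31 d=32 *, l++
l=2 r=17: -5+37=32 d=31 *, l++
l=3 r=17: -4+37=33 d=30 *, l++

l=4, r=17, best |Δ|=30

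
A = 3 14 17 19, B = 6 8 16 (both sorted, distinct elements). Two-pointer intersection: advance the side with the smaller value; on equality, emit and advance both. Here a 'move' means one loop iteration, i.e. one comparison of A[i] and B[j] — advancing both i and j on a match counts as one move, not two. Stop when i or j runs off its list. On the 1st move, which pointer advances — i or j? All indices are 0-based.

i

[i=0,j=0] 3<6 → i++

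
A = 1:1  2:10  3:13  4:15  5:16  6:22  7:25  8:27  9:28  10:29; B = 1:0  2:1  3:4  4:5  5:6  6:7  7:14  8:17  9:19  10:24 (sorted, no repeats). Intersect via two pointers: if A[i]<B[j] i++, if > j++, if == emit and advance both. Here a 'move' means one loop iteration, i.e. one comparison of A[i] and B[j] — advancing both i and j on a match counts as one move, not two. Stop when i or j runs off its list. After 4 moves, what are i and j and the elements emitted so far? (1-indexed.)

i=1 j=1: 1>0, j++
i=1 j=2: 1==1 emit, i++,j++
i=2 j=3: 10>4, j++
i=2 j=4: 10>5, j++

i=2, j=5, emitted=[1]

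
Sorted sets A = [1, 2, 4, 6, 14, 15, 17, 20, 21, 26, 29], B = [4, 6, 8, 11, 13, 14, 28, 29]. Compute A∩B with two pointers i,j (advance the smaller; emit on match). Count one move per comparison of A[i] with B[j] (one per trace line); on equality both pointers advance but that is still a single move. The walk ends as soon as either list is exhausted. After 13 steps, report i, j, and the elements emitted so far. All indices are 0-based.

i=0 j=0: 1<4, i++
i=1 j=0: 2<4, i++
i=2 j=0: 4==4 emit, i++,j++
i=3 j=1: 6==6 emit, i++,j++
i=4 j=2: 14>8, j++
i=4 j=3: 14>11, j++
i=4 j=4: 14>13, j++
i=4 j=5: 14==14 emit, i++,j++
i=5 j=6: 15<28, i++
i=6 j=6: 17<28, i++
i=7 j=6: 20<28, i++
i=8 j=6: 21<28, i++
i=9 j=6: 26<28, i++

i=10, j=6, emitted=[4, 6, 14]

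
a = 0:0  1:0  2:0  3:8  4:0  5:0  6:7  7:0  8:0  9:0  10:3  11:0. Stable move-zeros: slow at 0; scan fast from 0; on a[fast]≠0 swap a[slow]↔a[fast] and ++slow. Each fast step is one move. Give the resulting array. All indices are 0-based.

[8, 7, 3, 0, 0, 0, 0, 0, 0, 0, 0, 0]

slow=0 fast=0: a[fast]=0, fast++
slow=0 fast=1: a[fast]=0, fast++
slow=0 fast=2: a[fast]=0, fast++
slow=0 fast=3: a[fast]=8≠0 swap→a[0]=8, slow++,fast++
slow=1 fast=4: a[fast]=0, fast++
slow=1 fast=5: a[fast]=0, fast++
slow=1 fast=6: a[fast]=7≠0 swap→a[1]=7, slow++,fast++
slow=2 fast=7: a[fast]=0, fast++
slow=2 fast=8: a[fast]=0, fast++
slow=2 fast=9: a[fast]=0, fast++
slow=2 fast=10: a[fast]=3≠0 swap→a[2]=3, slow++,fast++
slow=3 fast=11: a[fast]=0, fast++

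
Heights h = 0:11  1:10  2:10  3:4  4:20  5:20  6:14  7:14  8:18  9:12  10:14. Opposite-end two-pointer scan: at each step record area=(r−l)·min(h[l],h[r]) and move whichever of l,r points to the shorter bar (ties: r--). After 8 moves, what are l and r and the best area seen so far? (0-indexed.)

[0,10] min(11,14)*10=110 best=110 * → l++
[1,10] min(10,14)*9=90 best=110 → l++
[2,10] min(10,14)*8=80 best=110 → l++
[3,10] min(4,14)*7=28 best=110 → l++
[4,10] min(20,14)*6=84 best=110 → r--
[4,9] min(20,12)*5=60 best=110 → r--
[4,8] min(20,18)*4=72 best=110 → r--
[4,7] min(20,14)*3=42 best=110 → r--

l=4, r=6, best area=110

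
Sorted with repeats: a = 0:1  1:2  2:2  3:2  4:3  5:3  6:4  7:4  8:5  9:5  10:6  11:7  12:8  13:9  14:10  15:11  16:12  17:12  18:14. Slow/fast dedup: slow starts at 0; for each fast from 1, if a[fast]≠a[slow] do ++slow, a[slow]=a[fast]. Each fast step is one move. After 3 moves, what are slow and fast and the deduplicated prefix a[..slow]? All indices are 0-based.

slow=1, fast=4, prefix=[1, 2]

(s=0,f=1) a[fast]=2≠a[slow]=1 write a[1]=2 → slow++,fast++
(s=1,f=2) a[fast]=2=a[slow] dup → fast++
(s=1,f=3) a[fast]=2=a[slow] dup → fast++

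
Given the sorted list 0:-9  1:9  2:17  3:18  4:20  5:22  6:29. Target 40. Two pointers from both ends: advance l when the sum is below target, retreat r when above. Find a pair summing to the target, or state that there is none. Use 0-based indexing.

(18, 22)

l=0 r=6: -9+29=20 <40, l++
l=1 r=6: 9+29=38 <40, l++
l=2 r=6: 17+29=46 >40, r--
l=2 r=5: 17+22=39 <40, l++
l=3 r=5: 18+22=40, found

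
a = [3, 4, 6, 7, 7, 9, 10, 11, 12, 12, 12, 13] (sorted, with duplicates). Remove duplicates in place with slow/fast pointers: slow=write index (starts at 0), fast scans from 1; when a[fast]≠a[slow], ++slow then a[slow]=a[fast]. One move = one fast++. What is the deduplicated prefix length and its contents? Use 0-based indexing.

length 9; prefix = [3, 4, 6, 7, 9, 10, 11, 12, 13]

slow=0 fast=1: a[fast]=4≠a[slow]=3 write a[1]=4, slow++,fast++
slow=1 fast=2: a[fast]=6≠a[slow]=4 write a[2]=6, slow++,fast++
slow=2 fast=3: a[fast]=7≠a[slow]=6 write a[3]=7, slow++,fast++
slow=3 fast=4: a[fast]=7=a[slow] dup, fast++
slow=3 fast=5: a[fast]=9≠a[slow]=7 write a[4]=9, slow++,fast++
slow=4 fast=6: a[fast]=10≠a[slow]=9 write a[5]=10, slow++,fast++
slow=5 fast=7: a[fast]=11≠a[slow]=10 write a[6]=11, slow++,fast++
slow=6 fast=8: a[fast]=12≠a[slow]=11 write a[7]=12, slow++,fast++
slow=7 fast=9: a[fast]=12=a[slow] dup, fast++
slow=7 fast=10: a[fast]=12=a[slow] dup, fast++
slow=7 fast=11: a[fast]=13≠a[slow]=12 write a[8]=13, slow++,fast++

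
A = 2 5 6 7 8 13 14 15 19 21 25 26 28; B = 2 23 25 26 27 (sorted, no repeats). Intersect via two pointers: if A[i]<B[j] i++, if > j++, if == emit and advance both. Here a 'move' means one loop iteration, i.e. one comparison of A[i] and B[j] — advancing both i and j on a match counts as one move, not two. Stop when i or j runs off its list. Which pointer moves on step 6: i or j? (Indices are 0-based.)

i

i=0 j=0: 2==2 emit, i++,j++
i=1 j=1: 5<23, i++
i=2 j=1: 6<23, i++
i=3 j=1: 7<23, i++
i=4 j=1: 8<23, i++
i=5 j=1: 13<23, i++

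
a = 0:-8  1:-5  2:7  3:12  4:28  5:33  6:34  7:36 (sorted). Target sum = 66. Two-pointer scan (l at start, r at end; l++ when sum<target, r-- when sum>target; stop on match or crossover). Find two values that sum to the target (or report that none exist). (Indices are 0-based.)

no pair

l=0 r=7: -8+36=28 <66, l++
l=1 r=7: -5+36=31 <66, l++
l=2 r=7: 7+36=43 <66, l++
l=3 r=7: 12+36=48 <66, l++
l=4 r=7: 28+36=64 <66, l++
l=5 r=7: 33+36=69 >66, r--
l=5 r=6: 33+34=67 >66, r--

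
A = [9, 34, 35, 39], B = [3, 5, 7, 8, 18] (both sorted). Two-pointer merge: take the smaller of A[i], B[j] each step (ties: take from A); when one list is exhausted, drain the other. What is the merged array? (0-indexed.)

[3, 5, 7, 8, 9, 18, 34, 35, 39]

[i=0,j=0] A[i]=9>B[j]=3 take 3 → j++
[i=0,j=1] A[i]=9>B[j]=5 take 5 → j++
[i=0,j=2] A[i]=9>B[j]=7 take 7 → j++
[i=0,j=3] A[i]=9>B[j]=8 take 8 → j++
[i=0,j=4] A[i]=9<=B[j]=18 take 9 → i++
[i=1,j=4] A[i]=34>B[j]=18 take 18 → j++
[i=1,j=5] B done, take A[i]=34 → i++
[i=2,j=5] B done, take A[i]=35 → i++
[i=3,j=5] B done, take A[i]=39 → i++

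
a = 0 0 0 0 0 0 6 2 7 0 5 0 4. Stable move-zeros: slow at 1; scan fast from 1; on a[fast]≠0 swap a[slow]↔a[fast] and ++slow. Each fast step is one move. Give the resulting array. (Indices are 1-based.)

(s=1,f=1) a[fast]=0 → fast++
(s=1,f=2) a[fast]=0 → fast++
(s=1,f=3) a[fast]=0 → fast++
(s=1,f=4) a[fast]=0 → fast++
(s=1,f=5) a[fast]=0 → fast++
(s=1,f=6) a[fast]=0 → fast++
(s=1,f=7) a[fast]=6≠0 swap→a[1]=6 → slow++,fast++
(s=2,f=8) a[fast]=2≠0 swap→a[2]=2 → slow++,fast++
(s=3,f=9) a[fast]=7≠0 swap→a[3]=7 → slow++,fast++
(s=4,f=10) a[fast]=0 → fast++
(s=4,f=11) a[fast]=5≠0 swap→a[4]=5 → slow++,fast++
(s=5,f=12) a[fast]=0 → fast++
(s=5,f=13) a[fast]=4≠0 swap→a[5]=4 → slow++,fast++

[6, 2, 7, 5, 4, 0, 0, 0, 0, 0, 0, 0, 0]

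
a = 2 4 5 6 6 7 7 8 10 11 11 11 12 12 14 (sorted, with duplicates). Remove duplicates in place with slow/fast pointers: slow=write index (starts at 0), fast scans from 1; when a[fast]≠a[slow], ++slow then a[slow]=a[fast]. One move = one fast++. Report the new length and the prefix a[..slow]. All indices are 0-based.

length 10; prefix = [2, 4, 5, 6, 7, 8, 10, 11, 12, 14]

(s=0,f=1) a[fast]=4≠a[slow]=2 write a[1]=4 → slow++,fast++
(s=1,f=2) a[fast]=5≠a[slow]=4 write a[2]=5 → slow++,fast++
(s=2,f=3) a[fast]=6≠a[slow]=5 write a[3]=6 → slow++,fast++
(s=3,f=4) a[fast]=6=a[slow] dup → fast++
(s=3,f=5) a[fast]=7≠a[slow]=6 write a[4]=7 → slow++,fast++
(s=4,f=6) a[fast]=7=a[slow] dup → fast++
(s=4,f=7) a[fast]=8≠a[slow]=7 write a[5]=8 → slow++,fast++
(s=5,f=8) a[fast]=10≠a[slow]=8 write a[6]=10 → slow++,fast++
(s=6,f=9) a[fast]=11≠a[slow]=10 write a[7]=11 → slow++,fast++
(s=7,f=10) a[fast]=11=a[slow] dup → fast++
(s=7,f=11) a[fast]=11=a[slow] dup → fast++
(s=7,f=12) a[fast]=12≠a[slow]=11 write a[8]=12 → slow++,fast++
(s=8,f=13) a[fast]=12=a[slow] dup → fast++
(s=8,f=14) a[fast]=14≠a[slow]=12 write a[9]=14 → slow++,fast++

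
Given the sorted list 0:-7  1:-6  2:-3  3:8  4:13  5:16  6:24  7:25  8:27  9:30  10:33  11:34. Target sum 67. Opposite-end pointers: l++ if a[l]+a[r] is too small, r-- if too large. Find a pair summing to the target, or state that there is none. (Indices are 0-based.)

(33, 34)

l=0 r=11: -7+34=27 <67, l++
l=1 r=11: -6+34=28 <67, l++
l=2 r=11: -3+34=31 <67, l++
l=3 r=11: 8+34=42 <67, l++
l=4 r=11: 13+34=47 <67, l++
l=5 r=11: 16+34=50 <67, l++
l=6 r=11: 24+34=58 <67, l++
l=7 r=11: 25+34=59 <67, l++
l=8 r=11: 27+34=61 <67, l++
l=9 r=11: 30+34=64 <67, l++
l=10 r=11: 33+34=67, found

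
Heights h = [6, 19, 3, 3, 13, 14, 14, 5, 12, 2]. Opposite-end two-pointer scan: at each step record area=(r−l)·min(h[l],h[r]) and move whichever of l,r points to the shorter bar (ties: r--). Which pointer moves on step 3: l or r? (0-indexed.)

r

[0,9] min(6,2)*9=18 best=18 * → r--
[0,8] min(6,12)*8=48 best=48 * → l++
[1,8] min(19,12)*7=84 best=84 * → r--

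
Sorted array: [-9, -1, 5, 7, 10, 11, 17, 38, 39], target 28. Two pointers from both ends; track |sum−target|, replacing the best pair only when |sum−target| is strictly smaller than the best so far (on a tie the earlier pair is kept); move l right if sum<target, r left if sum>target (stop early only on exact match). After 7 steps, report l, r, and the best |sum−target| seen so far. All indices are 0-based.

l=5, r=6, best |Δ|=1

l=0 r=8: -9+39=30 d=2 *, r--
l=0 r=7: -9+38=29 d=1 *, r--
l=0 r=6: -9+17=8 d=20, l++
l=1 r=6: -1+17=16 d=12, l++
l=2 r=6: 5+17=22 d=6, l++
l=3 r=6: 7+17=24 d=4, l++
l=4 r=6: 10+17=27 d=1, l++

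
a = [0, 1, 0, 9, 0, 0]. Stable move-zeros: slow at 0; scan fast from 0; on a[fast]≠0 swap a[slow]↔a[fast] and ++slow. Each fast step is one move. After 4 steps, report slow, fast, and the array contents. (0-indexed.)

(s=0,f=0) a[fast]=0 → fast++
(s=0,f=1) a[fast]=1≠0 swap→a[0]=1 → slow++,fast++
(s=1,f=2) a[fast]=0 → fast++
(s=1,f=3) a[fast]=9≠0 swap→a[1]=9 → slow++,fast++

slow=2, fast=4, a=[1, 9, 0, 0, 0, 0]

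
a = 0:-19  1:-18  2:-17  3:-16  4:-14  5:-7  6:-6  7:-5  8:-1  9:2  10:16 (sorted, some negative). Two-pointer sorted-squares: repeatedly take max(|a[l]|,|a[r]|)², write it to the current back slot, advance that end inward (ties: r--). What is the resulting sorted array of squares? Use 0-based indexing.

l=0 r=10: |-19|>|16| out[10]=361, l++
l=1 r=10: |-18|>|16| out[9]=324, l++
l=2 r=10: |-17|>|16| out[8]=289, l++
l=3 r=10: |-16|<=|16| out[7]=256, r--
l=3 r=9: |-16|>|2| out[6]=256, l++
l=4 r=9: |-14|>|2| out[5]=196, l++
l=5 r=9: |-7|>|2| out[4]=49, l++
l=6 r=9: |-6|>|2| out[3]=36, l++
l=7 r=9: |-5|>|2| out[2]=25, l++
l=8 r=9: |-1|<=|2| out[1]=4, r--
l=8 r=8: |-1|<=|-1| out[0]=1, r--

[1, 4, 25, 36, 49, 196, 256, 256, 289, 324, 361]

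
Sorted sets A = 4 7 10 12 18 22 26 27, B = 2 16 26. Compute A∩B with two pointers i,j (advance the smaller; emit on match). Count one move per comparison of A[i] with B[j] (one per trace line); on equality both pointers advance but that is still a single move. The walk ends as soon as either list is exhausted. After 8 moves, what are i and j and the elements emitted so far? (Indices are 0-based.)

i=6, j=2, emitted=[]

i=0 j=0: 4>2, j++
i=0 j=1: 4<16, i++
i=1 j=1: 7<16, i++
i=2 j=1: 10<16, i++
i=3 j=1: 12<16, i++
i=4 j=1: 18>16, j++
i=4 j=2: 18<26, i++
i=5 j=2: 22<26, i++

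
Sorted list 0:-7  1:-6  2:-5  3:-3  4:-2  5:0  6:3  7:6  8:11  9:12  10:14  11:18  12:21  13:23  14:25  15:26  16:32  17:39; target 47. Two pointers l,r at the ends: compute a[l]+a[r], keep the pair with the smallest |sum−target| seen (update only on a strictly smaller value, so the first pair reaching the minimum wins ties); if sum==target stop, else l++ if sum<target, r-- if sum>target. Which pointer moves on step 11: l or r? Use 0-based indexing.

l=0 r=17: -7+39=32 d=15 *, l++
l=1 r=17: -6+39=33 d=14 *, l++
l=2 r=17: -5+39=34 d=13 *, l++
l=3 r=17: -3+39=36 d=11 *, l++
l=4 r=17: -2+39=37 d=10 *, l++
l=5 r=17: 0+39=39 d=8 *, l++
l=6 r=17: 3+39=42 d=5 *, l++
l=7 r=17: 6+39=45 d=2 *, l++
l=8 r=17: 11+39=50 d=3, r--
l=8 r=16: 11+32=43 d=4, l++
l=9 r=16: 12+32=44 d=3, l++

l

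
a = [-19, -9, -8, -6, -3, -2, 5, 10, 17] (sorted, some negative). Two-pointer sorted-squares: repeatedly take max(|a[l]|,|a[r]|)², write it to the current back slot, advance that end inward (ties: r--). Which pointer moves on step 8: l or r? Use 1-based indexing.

l=1 r=9: |-19|>|17| out[9]=361, l++
l=2 r=9: |-9|<=|17| out[8]=289, r--
l=2 r=8: |-9|<=|10| out[7]=100, r--
l=2 r=7: |-9|>|5| out[6]=81, l++
l=3 r=7: |-8|>|5| out[5]=64, l++
l=4 r=7: |-6|>|5| out[4]=36, l++
l=5 r=7: |-3|<=|5| out[3]=25, r--
l=5 r=6: |-3|>|-2| out[2]=9, l++

l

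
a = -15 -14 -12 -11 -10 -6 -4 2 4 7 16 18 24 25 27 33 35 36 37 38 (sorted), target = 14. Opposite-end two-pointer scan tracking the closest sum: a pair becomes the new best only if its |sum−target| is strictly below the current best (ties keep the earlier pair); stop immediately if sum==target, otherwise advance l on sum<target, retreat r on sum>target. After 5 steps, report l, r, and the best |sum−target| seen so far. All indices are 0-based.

[0,19] -15+38=23 d=9 * → r--
[0,18] -15+37=22 d=8 * → r--
[0,17] -15+36=21 d=7 * → r--
[0,16] -15+35=20 d=6 * → r--
[0,15] -15+33=18 d=4 * → r--

l=0, r=14, best |Δ|=4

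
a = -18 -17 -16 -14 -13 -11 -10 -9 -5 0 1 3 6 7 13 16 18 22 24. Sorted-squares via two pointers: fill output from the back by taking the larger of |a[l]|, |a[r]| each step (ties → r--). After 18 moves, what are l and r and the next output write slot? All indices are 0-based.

l=0 r=18: |-18|<=|24| out[18]=576, r--
l=0 r=17: |-18|<=|22| out[17]=484, r--
l=0 r=16: |-18|<=|18| out[16]=324, r--
l=0 r=15: |-18|>|16| out[15]=324, l++
l=1 r=15: |-17|>|16| out[14]=289, l++
l=2 r=15: |-16|<=|16| out[13]=256, r--
l=2 r=14: |-16|>|13| out[12]=256, l++
l=3 r=14: |-14|>|13| out[11]=196, l++
l=4 r=14: |-13|<=|13| out[10]=169, r--
l=4 r=13: |-13|>|7| out[9]=169, l++
l=5 r=13: |-11|>|7| out[8]=121, l++
l=6 r=13: |-10|>|7| out[7]=100, l++
l=7 r=13: |-9|>|7| out[6]=81, l++
l=8 r=13: |-5|<=|7| out[5]=49, r--
l=8 r=12: |-5|<=|6| out[4]=36, r--
l=8 r=11: |-5|>|3| out[3]=25, l++
l=9 r=11: |0|<=|3| out[2]=9, r--
l=9 r=10: |0|<=|1| out[1]=1, r--

l=9, r=9, next write slot=0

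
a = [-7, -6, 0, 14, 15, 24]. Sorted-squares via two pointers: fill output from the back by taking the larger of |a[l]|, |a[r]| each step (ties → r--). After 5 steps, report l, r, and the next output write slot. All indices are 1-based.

l=1 r=6: |-7|<=|24| out[6]=576, r--
l=1 r=5: |-7|<=|15| out[5]=225, r--
l=1 r=4: |-7|<=|14| out[4]=196, r--
l=1 r=3: |-7|>|0| out[3]=49, l++
l=2 r=3: |-6|>|0| out[2]=36, l++

l=3, r=3, next write slot=1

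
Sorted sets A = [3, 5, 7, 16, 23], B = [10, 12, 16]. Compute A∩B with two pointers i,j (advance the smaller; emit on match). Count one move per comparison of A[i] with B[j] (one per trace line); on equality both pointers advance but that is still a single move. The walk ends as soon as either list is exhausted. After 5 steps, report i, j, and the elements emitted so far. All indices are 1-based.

i=4, j=3, emitted=[]

[i=1,j=1] 3<10 → i++
[i=2,j=1] 5<10 → i++
[i=3,j=1] 7<10 → i++
[i=4,j=1] 16>10 → j++
[i=4,j=2] 16>12 → j++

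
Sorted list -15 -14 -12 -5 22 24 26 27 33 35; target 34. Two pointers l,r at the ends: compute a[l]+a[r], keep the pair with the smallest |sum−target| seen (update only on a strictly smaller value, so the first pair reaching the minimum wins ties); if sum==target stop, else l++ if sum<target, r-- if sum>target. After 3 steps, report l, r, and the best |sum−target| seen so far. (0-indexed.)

l=3, r=9, best |Δ|=11

l=0 r=9: -15+35=20 d=14 *, l++
l=1 r=9: -14+35=21 d=13 *, l++
l=2 r=9: -12+35=23 d=11 *, l++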